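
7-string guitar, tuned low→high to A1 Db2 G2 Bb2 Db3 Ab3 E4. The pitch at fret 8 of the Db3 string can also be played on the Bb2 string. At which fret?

11

Db3 at fret 8 is Db3 + 8 semitones = A3.
The open Bb2 string is 3 semitones below the open Db3, so the same pitch on the Bb2 string lies at fret 8 + 3 = 11.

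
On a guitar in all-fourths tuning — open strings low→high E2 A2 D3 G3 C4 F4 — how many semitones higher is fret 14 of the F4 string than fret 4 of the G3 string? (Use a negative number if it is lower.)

20 semitones

F4 at fret 14 → G5 (MIDI 79); G3 at fret 4 → B3 (MIDI 59).
79 − 59 = 20, so the two pitches are 20 semitones apart.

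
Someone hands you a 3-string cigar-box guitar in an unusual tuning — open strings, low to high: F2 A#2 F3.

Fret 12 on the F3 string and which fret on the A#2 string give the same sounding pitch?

19

F3 at fret 12 is F3 + 12 semitones = F4.
The open A#2 string is 7 semitones below the open F3, so the same pitch on the A#2 string lies at fret 12 + 7 = 19.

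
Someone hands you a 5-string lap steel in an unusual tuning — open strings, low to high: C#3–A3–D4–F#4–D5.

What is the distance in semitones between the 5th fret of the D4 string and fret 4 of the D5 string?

D4 at fret 5 → G4 (MIDI 67); D5 at fret 4 → F#5 (MIDI 78).
67 − 78 = -11, so the two pitches are 11 semitones apart, with F#5 the higher.

11 semitones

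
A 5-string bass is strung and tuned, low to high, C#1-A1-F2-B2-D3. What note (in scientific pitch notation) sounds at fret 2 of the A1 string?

The open A1 string plus 2 semitones: A–A#–B.
No B→C boundary is crossed, so the octave stays at 1.

B1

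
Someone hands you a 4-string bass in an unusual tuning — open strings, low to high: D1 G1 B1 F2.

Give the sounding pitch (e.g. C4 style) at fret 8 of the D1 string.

A#1

Each fret is one semitone, so D1 + 8 = A#1.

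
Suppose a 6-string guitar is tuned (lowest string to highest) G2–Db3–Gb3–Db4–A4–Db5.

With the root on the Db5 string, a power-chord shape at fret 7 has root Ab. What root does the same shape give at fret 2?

Moving from fret 7 to fret 2 shifts the root by -5 semitones.
Ab down 5 semitones is Eb.

Eb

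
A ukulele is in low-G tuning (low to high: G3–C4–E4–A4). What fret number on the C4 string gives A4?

A4 is 9 semitones above the open C4 (C–C#–D–D#–E–F–F#–G–G#–A), so it sits at fret 9.

9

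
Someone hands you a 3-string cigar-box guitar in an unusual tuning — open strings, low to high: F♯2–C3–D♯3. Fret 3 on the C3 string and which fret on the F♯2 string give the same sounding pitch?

Fret 3 on C3 is MIDI 48 + 3 = 51 (D♯3). On the F♯2 string (open MIDI 42), that pitch is 51 − 42 = fret 9.

9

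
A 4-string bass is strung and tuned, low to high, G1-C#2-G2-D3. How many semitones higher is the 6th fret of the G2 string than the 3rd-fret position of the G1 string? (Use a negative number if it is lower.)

G2 at fret 6 → C#3 (MIDI 49); G1 at fret 3 → A#1 (MIDI 34).
49 − 34 = 15, so the two pitches are 15 semitones apart.

15 semitones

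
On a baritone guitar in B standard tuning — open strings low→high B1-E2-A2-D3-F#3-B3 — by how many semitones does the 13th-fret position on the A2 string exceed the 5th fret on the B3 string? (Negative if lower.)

-6 semitones

A2 at fret 13 → A#3 (MIDI 58); B3 at fret 5 → E4 (MIDI 64).
58 − 64 = -6, so the two pitches are 6 semitones apart.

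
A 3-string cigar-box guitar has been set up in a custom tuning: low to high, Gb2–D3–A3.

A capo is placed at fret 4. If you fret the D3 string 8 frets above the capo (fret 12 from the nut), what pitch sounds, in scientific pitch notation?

D4

The capo raises the open D3 by 4 semitones to Gb3; fretting 8 more gives D3 + 4 + 8 = D3 + 12 semitones = D4.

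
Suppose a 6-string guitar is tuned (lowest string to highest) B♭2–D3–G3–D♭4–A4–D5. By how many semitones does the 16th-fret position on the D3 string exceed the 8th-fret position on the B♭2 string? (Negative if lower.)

D3 at fret 16 → G♭4 (MIDI 66); B♭2 at fret 8 → G♭3 (MIDI 54).
66 − 54 = 12, so the two pitches are 12 semitones apart.

12 semitones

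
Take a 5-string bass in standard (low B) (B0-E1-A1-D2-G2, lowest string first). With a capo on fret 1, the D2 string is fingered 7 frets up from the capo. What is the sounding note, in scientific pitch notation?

A#2

The capo raises the open D2 by 1 semitone to D#2; fretting 7 more gives D2 + 1 + 7 = D2 + 8 semitones = A#2.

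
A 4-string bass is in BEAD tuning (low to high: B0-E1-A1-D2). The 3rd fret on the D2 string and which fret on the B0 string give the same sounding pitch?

D2 at fret 3 is D2 + 3 semitones = F2.
The open B0 string is 15 semitones below the open D2, so the same pitch on the B0 string lies at fret 3 + 15 = 18.

18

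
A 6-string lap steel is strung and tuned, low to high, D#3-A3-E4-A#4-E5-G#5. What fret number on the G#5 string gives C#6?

C#6 is 5 semitones above the open G#5 (G#–A–A#–B–C–C#), so it sits at fret 5.

5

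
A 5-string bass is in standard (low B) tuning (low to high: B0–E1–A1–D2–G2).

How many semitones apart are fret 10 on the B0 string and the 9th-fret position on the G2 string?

19 semitones

B0 at fret 10 → A1 (MIDI 33); G2 at fret 9 → E3 (MIDI 52).
33 − 52 = -19, so the two pitches are 19 semitones apart, with E3 the higher.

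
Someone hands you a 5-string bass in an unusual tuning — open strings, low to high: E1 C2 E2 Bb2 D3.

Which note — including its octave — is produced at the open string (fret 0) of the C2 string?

Fret 0 is the open string itself, so the pitch is just C2.

C2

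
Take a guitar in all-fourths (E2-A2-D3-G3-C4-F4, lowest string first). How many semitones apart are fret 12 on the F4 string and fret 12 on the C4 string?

5 semitones

F4 at fret 12 → F5 (MIDI 77); C4 at fret 12 → C5 (MIDI 72).
77 − 72 = 5, so the two pitches are 5 semitones apart, with F5 the higher.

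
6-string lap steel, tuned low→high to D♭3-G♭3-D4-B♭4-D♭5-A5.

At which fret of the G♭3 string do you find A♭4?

14

A♭4 is 14 semitones above the open G♭3 (Gb–G–Ab–A–…–Gb–G–Ab), so it sits at fret 14.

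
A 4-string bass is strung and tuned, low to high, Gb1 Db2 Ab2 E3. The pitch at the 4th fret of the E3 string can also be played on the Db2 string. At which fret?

19

Fret 4 on E3 is MIDI 52 + 4 = 56 (Ab3). On the Db2 string (open MIDI 37), that pitch is 56 − 37 = fret 19.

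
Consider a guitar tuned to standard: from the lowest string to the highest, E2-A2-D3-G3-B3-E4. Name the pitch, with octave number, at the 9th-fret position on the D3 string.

B3

D3 is MIDI 50. Adding 9 gives 59, which is B3.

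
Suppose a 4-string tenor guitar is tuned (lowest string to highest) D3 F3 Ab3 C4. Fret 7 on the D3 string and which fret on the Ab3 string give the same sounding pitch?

D3 at fret 7 is D3 + 7 semitones = A3.
The open Ab3 string is 6 semitones above the open D3, so the same pitch on the Ab3 string lies at fret 7 − 6 = 1.

1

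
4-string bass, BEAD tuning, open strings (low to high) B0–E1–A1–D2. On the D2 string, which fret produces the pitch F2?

F2 is 3 semitones above the open D2 (D–D#–E–F), so it sits at fret 3.

3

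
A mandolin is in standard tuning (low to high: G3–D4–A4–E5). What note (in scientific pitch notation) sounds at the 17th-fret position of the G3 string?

Each fret is one semitone, so G3 + 17 = C5.

C5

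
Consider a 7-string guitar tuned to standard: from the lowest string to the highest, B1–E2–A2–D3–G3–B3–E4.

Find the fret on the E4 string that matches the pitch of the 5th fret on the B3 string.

B3 at fret 5 is B3 + 5 semitones = E4.
The open E4 string is 5 semitones above the open B3, so the same pitch on the E4 string lies at fret 5 − 5 = 0.

0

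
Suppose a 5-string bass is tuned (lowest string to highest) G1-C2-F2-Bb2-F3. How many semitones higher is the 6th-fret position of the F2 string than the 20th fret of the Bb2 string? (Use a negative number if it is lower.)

F2 at fret 6 → B2 (MIDI 47); Bb2 at fret 20 → Gb4 (MIDI 66).
47 − 66 = -19, so the two pitches are 19 semitones apart.

-19 semitones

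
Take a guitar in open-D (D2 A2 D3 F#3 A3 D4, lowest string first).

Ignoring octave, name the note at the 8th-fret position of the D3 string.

The open D3 string plus 8 semitones: D–D#–E–F–F#–G–G#–A–A#.

A#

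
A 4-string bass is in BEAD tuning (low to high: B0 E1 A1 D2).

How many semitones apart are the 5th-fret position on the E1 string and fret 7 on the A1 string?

7 semitones

E1 at fret 5 → A1 (MIDI 33); A1 at fret 7 → E2 (MIDI 40).
33 − 40 = -7, so the two pitches are 7 semitones apart, with E2 the higher.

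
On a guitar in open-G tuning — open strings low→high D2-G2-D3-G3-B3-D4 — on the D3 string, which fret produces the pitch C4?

10

C4 is 10 semitones above the open D3 (D–D#–E–F–…–A#–B–C), so it sits at fret 10.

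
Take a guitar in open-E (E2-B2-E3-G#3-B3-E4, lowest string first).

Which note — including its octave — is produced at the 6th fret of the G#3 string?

D4

The open G#3 string plus 6 semitones: G#–A–A#–B–C–C#–D.
The walk passes from B into C once, so the octave number goes from 3 to 4.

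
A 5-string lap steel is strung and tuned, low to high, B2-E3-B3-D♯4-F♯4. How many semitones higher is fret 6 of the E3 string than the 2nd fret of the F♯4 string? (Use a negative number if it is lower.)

-10 semitones

E3 at fret 6 → A♯3 (MIDI 58); F♯4 at fret 2 → G♯4 (MIDI 68).
58 − 68 = -10, so the two pitches are 10 semitones apart.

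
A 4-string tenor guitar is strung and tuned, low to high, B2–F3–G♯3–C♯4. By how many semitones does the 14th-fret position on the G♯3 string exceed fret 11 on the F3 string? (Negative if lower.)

6 semitones

G♯3 at fret 14 → A♯4 (MIDI 70); F3 at fret 11 → E4 (MIDI 64).
70 − 64 = 6, so the two pitches are 6 semitones apart.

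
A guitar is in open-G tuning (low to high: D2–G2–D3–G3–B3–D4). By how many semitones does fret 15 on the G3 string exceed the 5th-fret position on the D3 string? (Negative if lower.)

15 semitones

G3 at fret 15 → A♯4 (MIDI 70); D3 at fret 5 → G3 (MIDI 55).
70 − 55 = 15, so the two pitches are 15 semitones apart.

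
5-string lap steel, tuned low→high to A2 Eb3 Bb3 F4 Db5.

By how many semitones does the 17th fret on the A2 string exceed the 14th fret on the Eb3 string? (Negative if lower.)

A2 at fret 17 → D4 (MIDI 62); Eb3 at fret 14 → F4 (MIDI 65).
62 − 65 = -3, so the two pitches are 3 semitones apart.

-3 semitones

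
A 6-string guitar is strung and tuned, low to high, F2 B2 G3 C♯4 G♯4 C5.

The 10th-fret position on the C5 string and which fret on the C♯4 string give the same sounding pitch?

C5 at fret 10 is C5 + 10 semitones = A♯5.
The open C♯4 string is 11 semitones below the open C5, so the same pitch on the C♯4 string lies at fret 10 + 11 = 21.

21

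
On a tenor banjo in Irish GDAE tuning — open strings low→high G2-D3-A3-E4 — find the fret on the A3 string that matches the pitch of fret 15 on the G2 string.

1

G2 at fret 15 is G2 + 15 semitones = A#3.
The open A3 string is 14 semitones above the open G2, so the same pitch on the A3 string lies at fret 15 − 14 = 1.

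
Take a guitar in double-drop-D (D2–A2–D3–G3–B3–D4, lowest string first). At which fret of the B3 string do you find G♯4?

9

G♯4 is 9 semitones above the open B3 (B–C–C#–D–D#–E–F–F#–G–G#), so it sits at fret 9.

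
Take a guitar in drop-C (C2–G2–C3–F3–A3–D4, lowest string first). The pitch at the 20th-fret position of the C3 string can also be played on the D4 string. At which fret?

6

C3 at fret 20 is C3 + 20 semitones = G#4.
The open D4 string is 14 semitones above the open C3, so the same pitch on the D4 string lies at fret 20 − 14 = 6.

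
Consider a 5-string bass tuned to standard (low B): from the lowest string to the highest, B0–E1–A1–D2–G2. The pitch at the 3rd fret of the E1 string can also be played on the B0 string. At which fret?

Fret 3 on E1 is MIDI 28 + 3 = 31 (G1). On the B0 string (open MIDI 23), that pitch is 31 − 23 = fret 8.

8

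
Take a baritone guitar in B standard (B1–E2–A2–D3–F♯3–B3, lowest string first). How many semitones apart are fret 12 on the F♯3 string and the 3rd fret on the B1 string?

F♯3 at fret 12 → F♯4 (MIDI 66); B1 at fret 3 → D2 (MIDI 38).
66 − 38 = 28, so the two pitches are 28 semitones apart, with F♯4 the higher.

28 semitones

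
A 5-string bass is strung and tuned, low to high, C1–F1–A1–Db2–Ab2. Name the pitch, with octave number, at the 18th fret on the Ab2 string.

Each fret is one semitone, so Ab2 + 18 = D4.

D4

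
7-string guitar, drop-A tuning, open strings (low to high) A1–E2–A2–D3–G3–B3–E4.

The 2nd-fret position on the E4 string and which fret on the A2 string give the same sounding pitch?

Fret 2 on E4 is MIDI 64 + 2 = 66 (F#4). On the A2 string (open MIDI 45), that pitch is 66 − 45 = fret 21.

21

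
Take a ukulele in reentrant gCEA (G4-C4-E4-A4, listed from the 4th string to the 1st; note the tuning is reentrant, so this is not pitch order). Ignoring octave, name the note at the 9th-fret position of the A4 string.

A4 is MIDI 69. Adding 9 gives 78; 78 mod 12 = 6, i.e. F#.

F#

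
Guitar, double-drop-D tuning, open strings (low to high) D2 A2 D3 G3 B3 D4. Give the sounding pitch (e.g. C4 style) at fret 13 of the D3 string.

The open D3 string plus 13 semitones: D–D#–E–F–…–C#–D–D#.
The walk passes from B into C once, so the octave number goes from 3 to 4.
(Equivalently spelled Eb4.)

D#4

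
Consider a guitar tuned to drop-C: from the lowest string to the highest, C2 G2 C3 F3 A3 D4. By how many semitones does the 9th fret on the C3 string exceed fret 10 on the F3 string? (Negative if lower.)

C3 at fret 9 → A3 (MIDI 57); F3 at fret 10 → D♯4 (MIDI 63).
57 − 63 = -6, so the two pitches are 6 semitones apart.

-6 semitones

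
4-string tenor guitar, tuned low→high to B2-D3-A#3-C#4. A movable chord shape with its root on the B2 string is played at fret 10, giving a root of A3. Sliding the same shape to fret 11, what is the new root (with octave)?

A#3

Moving from fret 10 to fret 11 shifts the root by 1 semitone.
A3 up 1 semitone is A#3.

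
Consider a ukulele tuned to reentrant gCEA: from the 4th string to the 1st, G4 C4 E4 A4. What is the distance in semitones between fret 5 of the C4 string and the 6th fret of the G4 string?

C4 at fret 5 → F4 (MIDI 65); G4 at fret 6 → C#5 (MIDI 73).
65 − 73 = -8, so the two pitches are 8 semitones apart, with C#5 the higher.

8 semitones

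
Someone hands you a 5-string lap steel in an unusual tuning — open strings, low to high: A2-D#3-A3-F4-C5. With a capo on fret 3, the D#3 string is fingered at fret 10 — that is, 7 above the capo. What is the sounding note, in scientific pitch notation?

The capo raises the open D#3 by 3 semitones to F#3; fretting 7 more gives D#3 + 3 + 7 = D#3 + 10 semitones = C#4.

C#4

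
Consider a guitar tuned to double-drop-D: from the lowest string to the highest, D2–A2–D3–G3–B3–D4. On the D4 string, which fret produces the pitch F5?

F5 is 15 semitones above the open D4 (D–D#–E–F–…–D#–E–F), so it sits at fret 15.

15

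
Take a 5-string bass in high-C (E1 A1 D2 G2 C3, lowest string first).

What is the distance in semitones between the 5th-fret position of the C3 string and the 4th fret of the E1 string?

C3 at fret 5 → F3 (MIDI 53); E1 at fret 4 → G♯1 (MIDI 32).
53 − 32 = 21, so the two pitches are 21 semitones apart, with F3 the higher.

21 semitones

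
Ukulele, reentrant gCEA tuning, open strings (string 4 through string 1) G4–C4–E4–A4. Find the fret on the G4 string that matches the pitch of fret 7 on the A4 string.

Fret 7 on A4 is MIDI 69 + 7 = 76 (E5). On the G4 string (open MIDI 67), that pitch is 76 − 67 = fret 9.

9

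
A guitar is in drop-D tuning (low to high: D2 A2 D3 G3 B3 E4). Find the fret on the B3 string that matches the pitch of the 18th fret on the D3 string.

9

D3 at fret 18 is D3 + 18 semitones = G#4.
The open B3 string is 9 semitones above the open D3, so the same pitch on the B3 string lies at fret 18 − 9 = 9.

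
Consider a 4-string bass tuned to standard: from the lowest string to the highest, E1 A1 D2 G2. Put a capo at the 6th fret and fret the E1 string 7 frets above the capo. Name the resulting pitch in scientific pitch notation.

F2

The capo raises the open E1 by 6 semitones to A♯1; fretting 7 more gives E1 + 6 + 7 = E1 + 13 semitones = F2.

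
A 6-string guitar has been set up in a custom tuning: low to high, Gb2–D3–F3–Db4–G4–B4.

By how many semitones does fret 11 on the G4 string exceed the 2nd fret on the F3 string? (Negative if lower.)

G4 at fret 11 → Gb5 (MIDI 78); F3 at fret 2 → G3 (MIDI 55).
78 − 55 = 23, so the two pitches are 23 semitones apart.

23 semitones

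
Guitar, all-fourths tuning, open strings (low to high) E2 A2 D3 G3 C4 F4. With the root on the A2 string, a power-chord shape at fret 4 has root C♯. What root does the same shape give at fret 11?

G♯

Moving from fret 4 to fret 11 shifts the root by 7 semitones.
C♯ up 7 semitones is G♯.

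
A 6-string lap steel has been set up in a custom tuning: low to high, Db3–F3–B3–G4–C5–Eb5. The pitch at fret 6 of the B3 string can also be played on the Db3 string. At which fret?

16

Fret 6 on B3 is MIDI 59 + 6 = 65 (F4). On the Db3 string (open MIDI 49), that pitch is 65 − 49 = fret 16.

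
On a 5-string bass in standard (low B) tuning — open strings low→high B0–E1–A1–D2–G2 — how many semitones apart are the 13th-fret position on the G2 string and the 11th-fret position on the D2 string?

G2 at fret 13 → G#3 (MIDI 56); D2 at fret 11 → C#3 (MIDI 49).
56 − 49 = 7, so the two pitches are 7 semitones apart, with G#3 the higher.

7 semitones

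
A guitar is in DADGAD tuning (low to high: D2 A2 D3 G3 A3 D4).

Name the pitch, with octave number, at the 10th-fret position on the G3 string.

G3 is MIDI 55. Adding 10 gives 65, which is F4.

F4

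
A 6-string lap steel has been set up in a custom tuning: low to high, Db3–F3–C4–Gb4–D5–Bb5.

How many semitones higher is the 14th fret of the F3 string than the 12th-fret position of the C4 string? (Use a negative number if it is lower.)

-5 semitones

F3 at fret 14 → G4 (MIDI 67); C4 at fret 12 → C5 (MIDI 72).
67 − 72 = -5, so the two pitches are 5 semitones apart.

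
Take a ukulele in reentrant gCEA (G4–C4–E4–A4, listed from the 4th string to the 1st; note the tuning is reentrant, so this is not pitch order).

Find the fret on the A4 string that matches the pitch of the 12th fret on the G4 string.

10

G4 at fret 12 is G4 + 12 semitones = G5.
The open A4 string is 2 semitones above the open G4, so the same pitch on the A4 string lies at fret 12 − 2 = 10.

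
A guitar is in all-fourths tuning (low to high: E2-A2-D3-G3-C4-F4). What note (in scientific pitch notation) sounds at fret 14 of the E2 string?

F#3

Each fret is one semitone, so E2 + 14 = F#3.
(Equivalently spelled Gb3.)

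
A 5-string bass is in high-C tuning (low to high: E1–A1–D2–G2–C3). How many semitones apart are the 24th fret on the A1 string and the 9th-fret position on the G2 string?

A1 at fret 24 → A3 (MIDI 57); G2 at fret 9 → E3 (MIDI 52).
57 − 52 = 5, so the two pitches are 5 semitones apart, with A3 the higher.

5 semitones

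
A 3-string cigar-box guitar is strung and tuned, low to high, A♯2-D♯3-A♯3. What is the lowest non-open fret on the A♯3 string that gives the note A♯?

12

From A♯3, count semitones up the chromatic scale until reaching A♯: A#–B–C–C#–…–G#–A–A# — 12 steps.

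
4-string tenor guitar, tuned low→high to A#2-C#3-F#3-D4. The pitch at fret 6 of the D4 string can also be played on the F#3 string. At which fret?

D4 at fret 6 is D4 + 6 semitones = G#4.
The open F#3 string is 8 semitones below the open D4, so the same pitch on the F#3 string lies at fret 6 + 8 = 14.

14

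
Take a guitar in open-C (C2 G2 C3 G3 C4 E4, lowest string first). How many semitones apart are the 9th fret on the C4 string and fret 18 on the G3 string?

4 semitones

C4 at fret 9 → A4 (MIDI 69); G3 at fret 18 → C♯5 (MIDI 73).
69 − 73 = -4, so the two pitches are 4 semitones apart, with C♯5 the higher.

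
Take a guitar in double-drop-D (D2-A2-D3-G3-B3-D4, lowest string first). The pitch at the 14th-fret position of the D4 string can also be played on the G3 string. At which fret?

21

Fret 14 on D4 is MIDI 62 + 14 = 76 (E5). On the G3 string (open MIDI 55), that pitch is 76 − 55 = fret 21.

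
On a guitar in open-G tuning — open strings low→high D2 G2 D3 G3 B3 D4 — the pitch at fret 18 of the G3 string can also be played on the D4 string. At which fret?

G3 at fret 18 is G3 + 18 semitones = C♯5.
The open D4 string is 7 semitones above the open G3, so the same pitch on the D4 string lies at fret 18 − 7 = 11.

11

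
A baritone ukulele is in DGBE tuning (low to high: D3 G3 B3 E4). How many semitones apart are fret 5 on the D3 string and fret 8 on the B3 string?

D3 at fret 5 → G3 (MIDI 55); B3 at fret 8 → G4 (MIDI 67).
55 − 67 = -12, so the two pitches are 12 semitones apart, with G4 the higher.

12 semitones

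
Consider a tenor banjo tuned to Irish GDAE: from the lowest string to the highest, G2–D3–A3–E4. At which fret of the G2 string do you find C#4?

18

C#4 is 18 semitones above the open G2 (G–G#–A–A#–…–B–C–C#), so it sits at fret 18.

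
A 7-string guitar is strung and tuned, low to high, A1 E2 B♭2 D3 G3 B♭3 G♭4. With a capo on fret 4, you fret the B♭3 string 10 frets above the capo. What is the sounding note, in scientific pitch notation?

C5

The capo raises the open B♭3 by 4 semitones to D4; fretting 10 more gives B♭3 + 4 + 10 = B♭3 + 14 semitones = C5.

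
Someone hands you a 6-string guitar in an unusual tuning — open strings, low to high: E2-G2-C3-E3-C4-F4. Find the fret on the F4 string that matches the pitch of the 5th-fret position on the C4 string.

0

Fret 5 on C4 is MIDI 60 + 5 = 65 (F4). On the F4 string (open MIDI 65), that pitch is 65 − 65 = fret 0.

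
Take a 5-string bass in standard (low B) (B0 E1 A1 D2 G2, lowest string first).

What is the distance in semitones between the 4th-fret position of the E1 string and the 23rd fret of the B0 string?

E1 at fret 4 → G♯1 (MIDI 32); B0 at fret 23 → A♯2 (MIDI 46).
32 − 46 = -14, so the two pitches are 14 semitones apart, with A♯2 the higher.

14 semitones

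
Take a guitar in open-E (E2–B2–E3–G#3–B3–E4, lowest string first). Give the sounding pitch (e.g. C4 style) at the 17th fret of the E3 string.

A4

The open E3 string plus 17 semitones: E–F–F#–G–…–G–G#–A.
The walk passes from B into C once, so the octave number goes from 3 to 4.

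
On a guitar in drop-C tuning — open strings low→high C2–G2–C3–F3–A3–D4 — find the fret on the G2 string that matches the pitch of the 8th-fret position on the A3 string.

Fret 8 on A3 is MIDI 57 + 8 = 65 (F4). On the G2 string (open MIDI 43), that pitch is 65 − 43 = fret 22.

22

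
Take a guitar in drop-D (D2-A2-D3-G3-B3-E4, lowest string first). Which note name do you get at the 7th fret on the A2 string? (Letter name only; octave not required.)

The open A2 string plus 7 semitones: A–A#–B–C–C#–D–D#–E.

E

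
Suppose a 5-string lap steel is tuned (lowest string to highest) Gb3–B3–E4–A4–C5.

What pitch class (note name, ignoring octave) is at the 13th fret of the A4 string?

Each fret is one semitone, so A4 + 13 = Bb.
(Equivalently spelled A#.)

Bb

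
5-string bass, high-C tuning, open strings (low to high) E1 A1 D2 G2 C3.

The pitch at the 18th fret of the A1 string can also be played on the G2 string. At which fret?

8

Fret 18 on A1 is MIDI 33 + 18 = 51 (D#3). On the G2 string (open MIDI 43), that pitch is 51 − 43 = fret 8.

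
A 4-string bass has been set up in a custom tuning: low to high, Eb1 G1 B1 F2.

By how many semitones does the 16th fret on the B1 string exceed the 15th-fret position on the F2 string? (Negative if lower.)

-5 semitones

B1 at fret 16 → Eb3 (MIDI 51); F2 at fret 15 → Ab3 (MIDI 56).
51 − 56 = -5, so the two pitches are 5 semitones apart.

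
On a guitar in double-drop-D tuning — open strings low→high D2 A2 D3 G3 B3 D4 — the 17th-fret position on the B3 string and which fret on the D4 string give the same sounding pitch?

Fret 17 on B3 is MIDI 59 + 17 = 76 (E5). On the D4 string (open MIDI 62), that pitch is 76 − 62 = fret 14.

14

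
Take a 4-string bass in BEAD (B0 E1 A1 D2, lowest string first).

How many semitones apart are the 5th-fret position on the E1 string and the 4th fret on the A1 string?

E1 at fret 5 → A1 (MIDI 33); A1 at fret 4 → C♯2 (MIDI 37).
33 − 37 = -4, so the two pitches are 4 semitones apart, with C♯2 the higher.

4 semitones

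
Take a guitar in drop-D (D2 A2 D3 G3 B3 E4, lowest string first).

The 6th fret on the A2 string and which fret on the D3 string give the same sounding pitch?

1

Fret 6 on A2 is MIDI 45 + 6 = 51 (D♯3). On the D3 string (open MIDI 50), that pitch is 51 − 50 = fret 1.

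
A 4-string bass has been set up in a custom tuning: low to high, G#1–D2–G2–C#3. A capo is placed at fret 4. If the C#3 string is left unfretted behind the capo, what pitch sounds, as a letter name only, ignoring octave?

The capo raises the open C#3 by 4 semitones to F3; fretting 0 more gives C#3 + 4 + 0 = C#3 + 4 semitones, landing on F.

F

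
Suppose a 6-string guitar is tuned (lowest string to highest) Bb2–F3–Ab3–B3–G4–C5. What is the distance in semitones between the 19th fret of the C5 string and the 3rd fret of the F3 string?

35 semitones

C5 at fret 19 → G6 (MIDI 91); F3 at fret 3 → Ab3 (MIDI 56).
91 − 56 = 35, so the two pitches are 35 semitones apart, with G6 the higher.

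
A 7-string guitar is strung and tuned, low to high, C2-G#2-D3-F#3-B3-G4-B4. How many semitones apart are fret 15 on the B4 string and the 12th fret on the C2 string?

B4 at fret 15 → D6 (MIDI 86); C2 at fret 12 → C3 (MIDI 48).
86 − 48 = 38, so the two pitches are 38 semitones apart, with D6 the higher.

38 semitones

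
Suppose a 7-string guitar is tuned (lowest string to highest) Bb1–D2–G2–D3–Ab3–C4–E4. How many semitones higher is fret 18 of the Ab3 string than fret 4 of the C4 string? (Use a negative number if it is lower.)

10 semitones

Ab3 at fret 18 → D5 (MIDI 74); C4 at fret 4 → E4 (MIDI 64).
74 − 64 = 10, so the two pitches are 10 semitones apart.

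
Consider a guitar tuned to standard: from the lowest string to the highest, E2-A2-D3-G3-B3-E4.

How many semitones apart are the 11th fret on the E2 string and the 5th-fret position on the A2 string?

1 semitone

E2 at fret 11 → D#3 (MIDI 51); A2 at fret 5 → D3 (MIDI 50).
51 − 50 = 1, so the two pitches are 1 semitone apart, with D#3 the higher.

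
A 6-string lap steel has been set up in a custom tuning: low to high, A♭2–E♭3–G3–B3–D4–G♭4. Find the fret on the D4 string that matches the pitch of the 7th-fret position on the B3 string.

Fret 7 on B3 is MIDI 59 + 7 = 66 (G♭4). On the D4 string (open MIDI 62), that pitch is 66 − 62 = fret 4.

4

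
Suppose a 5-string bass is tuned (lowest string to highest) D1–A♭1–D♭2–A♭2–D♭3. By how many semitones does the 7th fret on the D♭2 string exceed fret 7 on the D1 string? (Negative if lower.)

11 semitones

D♭2 at fret 7 → A♭2 (MIDI 44); D1 at fret 7 → A1 (MIDI 33).
44 − 33 = 11, so the two pitches are 11 semitones apart.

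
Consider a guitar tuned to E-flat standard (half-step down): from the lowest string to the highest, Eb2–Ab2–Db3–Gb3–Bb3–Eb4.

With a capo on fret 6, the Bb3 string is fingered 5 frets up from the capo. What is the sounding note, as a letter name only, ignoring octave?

A

The capo raises the open Bb3 by 6 semitones to E4; fretting 5 more gives Bb3 + 6 + 5 = Bb3 + 11 semitones, landing on A.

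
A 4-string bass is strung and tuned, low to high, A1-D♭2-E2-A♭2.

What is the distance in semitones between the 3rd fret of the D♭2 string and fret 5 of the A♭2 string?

D♭2 at fret 3 → E2 (MIDI 40); A♭2 at fret 5 → D♭3 (MIDI 49).
40 − 49 = -9, so the two pitches are 9 semitones apart, with D♭3 the higher.

9 semitones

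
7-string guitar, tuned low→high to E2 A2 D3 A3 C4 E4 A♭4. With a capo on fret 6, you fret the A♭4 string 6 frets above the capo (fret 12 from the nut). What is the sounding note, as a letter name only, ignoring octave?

The capo raises the open A♭4 by 6 semitones to D5; fretting 6 more gives A♭4 + 6 + 6 = A♭4 + 12 semitones, landing on A♭.
(Also written G♯.)

A♭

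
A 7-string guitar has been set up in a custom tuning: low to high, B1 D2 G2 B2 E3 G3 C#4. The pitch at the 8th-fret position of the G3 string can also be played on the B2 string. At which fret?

16

G3 at fret 8 is G3 + 8 semitones = D#4.
The open B2 string is 8 semitones below the open G3, so the same pitch on the B2 string lies at fret 8 + 8 = 16.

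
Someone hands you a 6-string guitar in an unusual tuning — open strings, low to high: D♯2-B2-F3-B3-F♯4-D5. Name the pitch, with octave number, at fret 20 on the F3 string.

Each fret is one semitone, so F3 + 20 = C♯5.
(Equivalently spelled D♭5.)

C♯5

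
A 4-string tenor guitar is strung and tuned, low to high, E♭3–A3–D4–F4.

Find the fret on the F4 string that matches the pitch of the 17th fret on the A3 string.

A3 at fret 17 is A3 + 17 semitones = D5.
The open F4 string is 8 semitones above the open A3, so the same pitch on the F4 string lies at fret 17 − 8 = 9.

9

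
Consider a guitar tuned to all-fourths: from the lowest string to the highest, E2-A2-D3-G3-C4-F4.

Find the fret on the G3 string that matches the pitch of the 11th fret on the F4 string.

21

Fret 11 on F4 is MIDI 65 + 11 = 76 (E5). On the G3 string (open MIDI 55), that pitch is 76 − 55 = fret 21.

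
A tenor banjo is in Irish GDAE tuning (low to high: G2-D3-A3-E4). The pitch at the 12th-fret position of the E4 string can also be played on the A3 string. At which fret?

19

E4 at fret 12 is E4 + 12 semitones = E5.
The open A3 string is 7 semitones below the open E4, so the same pitch on the A3 string lies at fret 12 + 7 = 19.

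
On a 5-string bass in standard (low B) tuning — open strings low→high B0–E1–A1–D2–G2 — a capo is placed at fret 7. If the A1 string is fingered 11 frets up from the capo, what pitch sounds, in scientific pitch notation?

D#3

The capo raises the open A1 by 7 semitones to E2; fretting 11 more gives A1 + 7 + 11 = A1 + 18 semitones = D#3.
(Also written Eb.)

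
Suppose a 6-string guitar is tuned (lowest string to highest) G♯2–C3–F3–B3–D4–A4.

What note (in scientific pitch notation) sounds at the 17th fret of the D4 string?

G5

Each fret is one semitone, so D4 + 17 = G5.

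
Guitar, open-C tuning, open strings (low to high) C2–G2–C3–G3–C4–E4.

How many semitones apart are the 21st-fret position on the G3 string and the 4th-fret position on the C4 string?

G3 at fret 21 → E5 (MIDI 76); C4 at fret 4 → E4 (MIDI 64).
76 − 64 = 12, so the two pitches are 12 semitones apart, with E5 the higher.

12 semitones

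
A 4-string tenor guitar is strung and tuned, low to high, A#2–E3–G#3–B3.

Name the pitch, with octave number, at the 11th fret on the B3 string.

The open B3 string plus 11 semitones: B–C–C#–D–…–G#–A–A#.
The walk passes from B into C once, so the octave number goes from 3 to 4.

A#4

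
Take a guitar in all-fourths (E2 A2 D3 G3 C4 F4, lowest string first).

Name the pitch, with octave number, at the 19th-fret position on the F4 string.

C6

Each fret is one semitone, so F4 + 19 = C6.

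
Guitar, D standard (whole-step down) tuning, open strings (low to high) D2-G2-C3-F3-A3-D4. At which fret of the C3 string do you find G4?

19

G4 is 19 semitones above the open C3 (C–C#–D–D#–…–F–F#–G), so it sits at fret 19.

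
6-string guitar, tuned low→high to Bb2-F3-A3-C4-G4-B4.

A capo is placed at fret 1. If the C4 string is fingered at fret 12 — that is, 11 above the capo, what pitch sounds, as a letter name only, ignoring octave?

The capo raises the open C4 by 1 semitone to Db4; fretting 11 more gives C4 + 1 + 11 = C4 + 12 semitones, landing on C.

C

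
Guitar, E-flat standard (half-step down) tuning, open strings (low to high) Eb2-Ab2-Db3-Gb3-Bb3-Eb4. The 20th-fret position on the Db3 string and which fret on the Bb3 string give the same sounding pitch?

11

Fret 20 on Db3 is MIDI 49 + 20 = 69 (A4). On the Bb3 string (open MIDI 58), that pitch is 69 − 58 = fret 11.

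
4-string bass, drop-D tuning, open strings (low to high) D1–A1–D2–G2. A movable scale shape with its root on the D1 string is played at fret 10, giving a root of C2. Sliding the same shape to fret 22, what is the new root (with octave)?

Moving from fret 10 to fret 22 shifts the root by 12 semitones.
C2 up 12 semitones is C3.

C3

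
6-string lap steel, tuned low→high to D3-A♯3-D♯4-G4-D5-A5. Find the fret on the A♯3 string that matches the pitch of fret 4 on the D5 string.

D5 at fret 4 is D5 + 4 semitones = F♯5.
The open A♯3 string is 16 semitones below the open D5, so the same pitch on the A♯3 string lies at fret 4 + 16 = 20.

20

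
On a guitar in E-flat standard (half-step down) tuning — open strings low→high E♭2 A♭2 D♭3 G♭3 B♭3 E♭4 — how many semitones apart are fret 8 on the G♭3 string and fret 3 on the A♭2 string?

G♭3 at fret 8 → D4 (MIDI 62); A♭2 at fret 3 → B2 (MIDI 47).
62 − 47 = 15, so the two pitches are 15 semitones apart, with D4 the higher.

15 semitones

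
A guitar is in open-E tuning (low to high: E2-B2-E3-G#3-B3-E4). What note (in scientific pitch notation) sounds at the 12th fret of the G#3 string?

Each fret is one semitone, so G#3 + 12 = G#4.
(Equivalently spelled Ab4.)

G#4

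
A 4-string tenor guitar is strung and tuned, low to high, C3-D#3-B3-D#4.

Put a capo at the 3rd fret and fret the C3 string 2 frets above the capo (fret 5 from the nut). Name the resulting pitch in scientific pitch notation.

F3

The capo raises the open C3 by 3 semitones to D#3; fretting 2 more gives C3 + 3 + 2 = C3 + 5 semitones = F3.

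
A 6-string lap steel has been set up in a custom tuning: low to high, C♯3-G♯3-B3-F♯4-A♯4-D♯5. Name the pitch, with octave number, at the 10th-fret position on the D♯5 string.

C♯6

D♯5 is MIDI 75. Adding 10 gives 85, which is C♯6.
(Equivalently spelled D♭6.)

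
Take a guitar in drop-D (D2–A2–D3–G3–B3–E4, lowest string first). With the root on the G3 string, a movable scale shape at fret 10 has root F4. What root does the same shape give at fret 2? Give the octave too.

A3

Moving from fret 10 to fret 2 shifts the root by -8 semitones.
F4 down 8 semitones is A3.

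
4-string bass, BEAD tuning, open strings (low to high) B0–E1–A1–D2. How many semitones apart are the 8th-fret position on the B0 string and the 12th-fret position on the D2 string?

19 semitones

B0 at fret 8 → G1 (MIDI 31); D2 at fret 12 → D3 (MIDI 50).
31 − 50 = -19, so the two pitches are 19 semitones apart, with D3 the higher.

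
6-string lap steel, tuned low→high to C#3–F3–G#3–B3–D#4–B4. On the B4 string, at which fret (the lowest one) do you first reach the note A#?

11

From B4, count semitones up the chromatic scale until reaching A#: B–C–C#–D–…–G#–A–A# — 11 steps.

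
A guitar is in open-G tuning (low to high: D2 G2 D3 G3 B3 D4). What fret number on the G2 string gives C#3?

C#3 is 6 semitones above the open G2 (G–G#–A–A#–B–C–C#), so it sits at fret 6.

6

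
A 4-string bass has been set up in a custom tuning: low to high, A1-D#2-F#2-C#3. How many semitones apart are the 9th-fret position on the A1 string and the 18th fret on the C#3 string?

A1 at fret 9 → F#2 (MIDI 42); C#3 at fret 18 → G4 (MIDI 67).
42 − 67 = -25, so the two pitches are 25 semitones apart, with G4 the higher.

25 semitones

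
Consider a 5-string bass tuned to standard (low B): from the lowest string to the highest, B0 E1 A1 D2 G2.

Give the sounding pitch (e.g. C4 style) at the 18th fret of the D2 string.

The open D2 string plus 18 semitones: D–D#–E–F–…–F#–G–G#.
The walk passes from B into C once, so the octave number goes from 2 to 3.

G#3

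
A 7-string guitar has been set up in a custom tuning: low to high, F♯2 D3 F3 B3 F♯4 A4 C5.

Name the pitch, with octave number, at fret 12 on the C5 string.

Each fret is one semitone, so C5 + 12 = C6.

C6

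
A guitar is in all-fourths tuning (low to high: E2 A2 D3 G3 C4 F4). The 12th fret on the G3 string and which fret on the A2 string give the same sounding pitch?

22

G3 at fret 12 is G3 + 12 semitones = G4.
The open A2 string is 10 semitones below the open G3, so the same pitch on the A2 string lies at fret 12 + 10 = 22.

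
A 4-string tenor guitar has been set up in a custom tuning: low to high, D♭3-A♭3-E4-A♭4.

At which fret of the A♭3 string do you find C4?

C4 is 4 semitones above the open A♭3 (Ab–A–Bb–B–C), so it sits at fret 4.

4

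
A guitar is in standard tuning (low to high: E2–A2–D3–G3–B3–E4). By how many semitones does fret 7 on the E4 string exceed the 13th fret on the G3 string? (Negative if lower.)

3 semitones

E4 at fret 7 → B4 (MIDI 71); G3 at fret 13 → G#4 (MIDI 68).
71 − 68 = 3, so the two pitches are 3 semitones apart.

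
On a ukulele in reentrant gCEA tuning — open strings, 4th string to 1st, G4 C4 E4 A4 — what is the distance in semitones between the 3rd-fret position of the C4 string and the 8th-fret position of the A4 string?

14 semitones

C4 at fret 3 → D#4 (MIDI 63); A4 at fret 8 → F5 (MIDI 77).
63 − 77 = -14, so the two pitches are 14 semitones apart, with F5 the higher.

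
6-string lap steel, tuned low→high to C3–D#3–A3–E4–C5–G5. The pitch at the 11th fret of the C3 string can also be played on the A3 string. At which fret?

C3 at fret 11 is C3 + 11 semitones = B3.
The open A3 string is 9 semitones above the open C3, so the same pitch on the A3 string lies at fret 11 − 9 = 2.

2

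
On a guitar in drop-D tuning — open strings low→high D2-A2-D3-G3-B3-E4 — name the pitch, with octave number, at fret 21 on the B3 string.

The open B3 string plus 21 semitones: B–C–C#–D–…–F#–G–G#.
The walk passes from B into C 2 times, so the octave number goes from 3 to 5.
(Equivalently spelled Ab5.)

G#5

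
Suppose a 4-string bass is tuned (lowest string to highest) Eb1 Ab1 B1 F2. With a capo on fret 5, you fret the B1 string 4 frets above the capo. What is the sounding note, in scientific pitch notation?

The capo raises the open B1 by 5 semitones to E2; fretting 4 more gives B1 + 5 + 4 = B1 + 9 semitones = Ab2.
(Also written G#.)

Ab2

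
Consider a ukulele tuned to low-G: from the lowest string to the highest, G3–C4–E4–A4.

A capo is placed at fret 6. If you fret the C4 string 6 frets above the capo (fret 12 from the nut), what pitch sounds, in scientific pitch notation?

The capo raises the open C4 by 6 semitones to F♯4; fretting 6 more gives C4 + 6 + 6 = C4 + 12 semitones = C5.

C5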